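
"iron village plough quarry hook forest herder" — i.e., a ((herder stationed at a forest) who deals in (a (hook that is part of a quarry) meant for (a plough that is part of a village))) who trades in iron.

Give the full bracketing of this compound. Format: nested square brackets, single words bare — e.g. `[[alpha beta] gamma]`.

[iron [[[village plough] [quarry hook]] [forest herder]]]

At the top level: head "herder" (specifically "village plough quarry hook forest herder"); modifier "iron".
Within "village plough quarry hook forest herder", the head is "herder" (specifically "forest herder") and the modifier is "village plough quarry hook".
Within "village plough quarry hook", the head is "hook" (specifically "quarry hook") and the modifier is "village plough".
Within "village plough", the head is "plough" and the modifier is "village".
Within "quarry hook", the head is "hook" and the modifier is "quarry".
Within "forest herder", the head is "herder" and the modifier is "forest".
Assembled: [iron [[[village plough] [quarry hook]] [forest herder]]].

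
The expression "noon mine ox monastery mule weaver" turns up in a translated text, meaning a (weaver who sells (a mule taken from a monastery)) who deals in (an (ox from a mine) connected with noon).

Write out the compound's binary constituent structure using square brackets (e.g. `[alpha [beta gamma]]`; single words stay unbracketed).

At the top level: head "weaver" (specifically "monastery mule weaver"); modifier "noon mine ox".
"noon mine ox" → head "ox" (specifically "mine ox"), modifier "noon".
"mine ox" → head "ox", modifier "mine".
"monastery mule weaver" → head "weaver", modifier "monastery mule".
"monastery mule" → head "mule", modifier "monastery".
Putting it together: [[noon [mine ox]] [[monastery mule] weaver]].

[[noon [mine ox]] [[monastery mule] weaver]]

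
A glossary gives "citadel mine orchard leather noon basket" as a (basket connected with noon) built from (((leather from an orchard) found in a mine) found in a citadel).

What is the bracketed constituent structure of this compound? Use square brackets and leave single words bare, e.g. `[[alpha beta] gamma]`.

[[citadel [mine [orchard leather]]] [noon basket]]

Whole compound: head "basket" (specifically "noon basket"), modifier "citadel mine orchard leather".
Within "citadel mine orchard leather", the head is "leather" (specifically "mine orchard leather") and the modifier is "citadel".
Within "mine orchard leather", the head is "leather" (specifically "orchard leather") and the modifier is "mine".
Within "orchard leather", the head is "leather" and the modifier is "orchard".
Within "noon basket", the head is "basket" and the modifier is "noon".
So the structure is [[citadel [mine [orchard leather]]] [noon basket]].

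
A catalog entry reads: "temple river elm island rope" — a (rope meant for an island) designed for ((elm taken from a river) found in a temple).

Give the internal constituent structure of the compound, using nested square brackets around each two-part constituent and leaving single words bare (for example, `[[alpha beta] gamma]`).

Overall it is a kind of rope (specifically "island rope"); the modifier is "temple river elm".
Inside "temple river elm": head "elm" (specifically "river elm"), modifier "temple".
Inside "river elm": head "elm", modifier "river".
Inside "island rope": head "rope", modifier "island".
Assembled: [[temple [river elm]] [island rope]].

[[temple [river elm]] [island rope]]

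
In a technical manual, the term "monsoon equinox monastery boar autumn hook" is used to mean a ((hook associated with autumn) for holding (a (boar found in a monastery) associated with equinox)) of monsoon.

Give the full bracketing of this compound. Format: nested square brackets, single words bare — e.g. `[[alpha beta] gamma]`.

Overall it is a kind of hook (specifically "equinox monastery boar autumn hook"); the modifier is "monsoon".
Within "equinox monastery boar autumn hook", the head is "hook" (specifically "autumn hook") and the modifier is "equinox monastery boar".
Within "equinox monastery boar", the head is "boar" (specifically "monastery boar") and the modifier is "equinox".
Within "monastery boar", the head is "boar" and the modifier is "monastery".
Within "autumn hook", the head is "hook" and the modifier is "autumn".
Putting it together: [monsoon [[equinox [monastery boar]] [autumn hook]]].

[monsoon [[equinox [monastery boar]] [autumn hook]]]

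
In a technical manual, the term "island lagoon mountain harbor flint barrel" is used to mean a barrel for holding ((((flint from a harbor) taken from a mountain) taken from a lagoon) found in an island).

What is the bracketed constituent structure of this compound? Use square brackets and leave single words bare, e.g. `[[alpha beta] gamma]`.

Whole compound: head "barrel", modifier "island lagoon mountain harbor flint".
"island lagoon mountain harbor flint" → head "flint" (specifically "lagoon mountain harbor flint"), modifier "island".
"lagoon mountain harbor flint" → head "flint" (specifically "mountain harbor flint"), modifier "lagoon".
"mountain harbor flint" → head "flint" (specifically "harbor flint"), modifier "mountain".
"harbor flint" → head "flint", modifier "harbor".
So the structure is [[island [lagoon [mountain [harbor flint]]]] barrel].

[[island [lagoon [mountain [harbor flint]]]] barrel]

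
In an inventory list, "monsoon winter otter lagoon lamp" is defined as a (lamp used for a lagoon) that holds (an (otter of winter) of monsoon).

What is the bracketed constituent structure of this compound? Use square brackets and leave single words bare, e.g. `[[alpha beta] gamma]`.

At the top level: head "lamp" (specifically "lagoon lamp"); modifier "monsoon winter otter".
"monsoon winter otter" → head "otter" (specifically "winter otter"), modifier "monsoon".
"winter otter" → head "otter", modifier "winter".
"lagoon lamp" → head "lamp", modifier "lagoon".
So the structure is [[monsoon [winter otter]] [lagoon lamp]].

[[monsoon [winter otter]] [lagoon lamp]]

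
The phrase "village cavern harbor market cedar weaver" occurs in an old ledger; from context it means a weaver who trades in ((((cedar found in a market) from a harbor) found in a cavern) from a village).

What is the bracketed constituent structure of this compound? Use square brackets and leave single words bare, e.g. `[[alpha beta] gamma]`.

[[village [cavern [harbor [market cedar]]]] weaver]

Overall it is a kind of weaver; the modifier is "village cavern harbor market cedar".
Inside "village cavern harbor market cedar": head "cedar" (specifically "cavern harbor market cedar"), modifier "village".
Inside "cavern harbor market cedar": head "cedar" (specifically "harbor market cedar"), modifier "cavern".
Inside "harbor market cedar": head "cedar" (specifically "market cedar"), modifier "harbor".
Inside "market cedar": head "cedar", modifier "market".
So the structure is [[village [cavern [harbor [market cedar]]]] weaver].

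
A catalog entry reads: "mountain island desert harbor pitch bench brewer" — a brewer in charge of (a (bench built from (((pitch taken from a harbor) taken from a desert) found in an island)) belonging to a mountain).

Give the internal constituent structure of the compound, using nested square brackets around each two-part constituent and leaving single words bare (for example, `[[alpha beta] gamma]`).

The outermost head in the paraphrase is "brewer", modified by "mountain island desert harbor pitch bench".
Inside "mountain island desert harbor pitch bench": head "bench" (specifically "island desert harbor pitch bench"), modifier "mountain".
Inside "island desert harbor pitch bench": head "bench", modifier "island desert harbor pitch".
Inside "island desert harbor pitch": head "pitch" (specifically "desert harbor pitch"), modifier "island".
Inside "desert harbor pitch": head "pitch" (specifically "harbor pitch"), modifier "desert".
Inside "harbor pitch": head "pitch", modifier "harbor".
Putting it together: [[mountain [[island [desert [harbor pitch]]] bench]] brewer].

[[mountain [[island [desert [harbor pitch]]] bench]] brewer]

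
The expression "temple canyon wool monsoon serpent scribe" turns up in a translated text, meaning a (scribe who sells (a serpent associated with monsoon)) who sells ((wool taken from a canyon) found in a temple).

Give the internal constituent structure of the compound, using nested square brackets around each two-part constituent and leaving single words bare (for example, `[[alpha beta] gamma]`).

Whole compound: head "scribe" (specifically "monsoon serpent scribe"), modifier "temple canyon wool".
Inside "temple canyon wool": head "wool" (specifically "canyon wool"), modifier "temple".
Inside "canyon wool": head "wool", modifier "canyon".
Inside "monsoon serpent scribe": head "scribe", modifier "monsoon serpent".
Inside "monsoon serpent": head "serpent", modifier "monsoon".
Assembled: [[temple [canyon wool]] [[monsoon serpent] scribe]].

[[temple [canyon wool]] [[monsoon serpent] scribe]]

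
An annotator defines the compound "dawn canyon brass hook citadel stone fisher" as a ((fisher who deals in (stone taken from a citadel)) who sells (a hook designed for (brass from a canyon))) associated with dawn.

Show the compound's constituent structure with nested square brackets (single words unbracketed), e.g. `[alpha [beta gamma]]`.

Overall it is a kind of fisher (specifically "canyon brass hook citadel stone fisher"); the modifier is "dawn".
"canyon brass hook citadel stone fisher" → head "fisher" (specifically "citadel stone fisher"), modifier "canyon brass hook".
"canyon brass hook" → head "hook", modifier "canyon brass".
"canyon brass" → head "brass", modifier "canyon".
"citadel stone fisher" → head "fisher", modifier "citadel stone".
"citadel stone" → head "stone", modifier "citadel".
So the structure is [dawn [[[canyon brass] hook] [[citadel stone] fisher]]].

[dawn [[[canyon brass] hook] [[citadel stone] fisher]]]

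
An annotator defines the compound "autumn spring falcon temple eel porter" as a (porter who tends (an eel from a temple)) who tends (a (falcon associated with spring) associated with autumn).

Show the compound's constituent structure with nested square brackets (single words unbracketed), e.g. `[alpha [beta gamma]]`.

[[autumn [spring falcon]] [[temple eel] porter]]

Whole compound: head "porter" (specifically "temple eel porter"), modifier "autumn spring falcon".
"autumn spring falcon" → head "falcon" (specifically "spring falcon"), modifier "autumn".
"spring falcon" → head "falcon", modifier "spring".
"temple eel porter" → head "porter", modifier "temple eel".
"temple eel" → head "eel", modifier "temple".
Assembled: [[autumn [spring falcon]] [[temple eel] porter]].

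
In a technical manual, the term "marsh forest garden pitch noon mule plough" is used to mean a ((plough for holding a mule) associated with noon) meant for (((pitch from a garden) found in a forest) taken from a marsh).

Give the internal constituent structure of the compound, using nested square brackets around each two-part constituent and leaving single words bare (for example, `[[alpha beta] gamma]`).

The outermost head in the paraphrase is "plough" (specifically "noon mule plough"), modified by "marsh forest garden pitch".
Inside "marsh forest garden pitch": head "pitch" (specifically "forest garden pitch"), modifier "marsh".
Inside "forest garden pitch": head "pitch" (specifically "garden pitch"), modifier "forest".
Inside "garden pitch": head "pitch", modifier "garden".
Inside "noon mule plough": head "plough" (specifically "mule plough"), modifier "noon".
Inside "mule plough": head "plough", modifier "mule".
Assembled: [[marsh [forest [garden pitch]]] [noon [mule plough]]].

[[marsh [forest [garden pitch]]] [noon [mule plough]]]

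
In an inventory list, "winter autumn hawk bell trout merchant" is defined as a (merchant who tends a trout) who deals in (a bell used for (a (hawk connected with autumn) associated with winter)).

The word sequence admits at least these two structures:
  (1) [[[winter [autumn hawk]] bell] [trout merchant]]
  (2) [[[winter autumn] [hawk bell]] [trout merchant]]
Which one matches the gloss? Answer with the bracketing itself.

The paraphrase's head is the "merchant" part ("trout merchant"); its modifier is "winter autumn hawk bell".
That top-level split, carried through the inner groups, gives [[[winter [autumn hawk]] bell] [trout merchant]].

[[[winter [autumn hawk]] bell] [trout merchant]]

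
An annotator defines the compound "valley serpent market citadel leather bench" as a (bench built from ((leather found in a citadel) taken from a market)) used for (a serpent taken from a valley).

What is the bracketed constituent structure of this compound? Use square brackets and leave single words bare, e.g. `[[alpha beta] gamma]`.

Whole compound: head "bench" (specifically "market citadel leather bench"), modifier "valley serpent".
Inside "valley serpent": head "serpent", modifier "valley".
Inside "market citadel leather bench": head "bench", modifier "market citadel leather".
Inside "market citadel leather": head "leather" (specifically "citadel leather"), modifier "market".
Inside "citadel leather": head "leather", modifier "citadel".
So the structure is [[valley serpent] [[market [citadel leather]] bench]].

[[valley serpent] [[market [citadel leather]] bench]]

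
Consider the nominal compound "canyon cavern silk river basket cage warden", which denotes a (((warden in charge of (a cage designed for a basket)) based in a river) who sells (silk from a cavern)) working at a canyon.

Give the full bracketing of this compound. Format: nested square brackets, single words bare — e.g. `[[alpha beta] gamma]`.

Overall it is a kind of warden (specifically "cavern silk river basket cage warden"); the modifier is "canyon".
"cavern silk river basket cage warden" → head "warden" (specifically "river basket cage warden"), modifier "cavern silk".
"cavern silk" → head "silk", modifier "cavern".
"river basket cage warden" → head "warden" (specifically "basket cage warden"), modifier "river".
"basket cage warden" → head "warden", modifier "basket cage".
"basket cage" → head "cage", modifier "basket".
So the structure is [canyon [[cavern silk] [river [[basket cage] warden]]]].

[canyon [[cavern silk] [river [[basket cage] warden]]]]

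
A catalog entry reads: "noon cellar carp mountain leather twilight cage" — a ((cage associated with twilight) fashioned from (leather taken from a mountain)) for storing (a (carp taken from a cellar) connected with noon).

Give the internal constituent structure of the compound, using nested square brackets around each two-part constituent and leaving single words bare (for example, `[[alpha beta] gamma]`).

Whole compound: head "cage" (specifically "mountain leather twilight cage"), modifier "noon cellar carp".
"noon cellar carp" → head "carp" (specifically "cellar carp"), modifier "noon".
"cellar carp" → head "carp", modifier "cellar".
"mountain leather twilight cage" → head "cage" (specifically "twilight cage"), modifier "mountain leather".
"mountain leather" → head "leather", modifier "mountain".
"twilight cage" → head "cage", modifier "twilight".
So the structure is [[noon [cellar carp]] [[mountain leather] [twilight cage]]].

[[noon [cellar carp]] [[mountain leather] [twilight cage]]]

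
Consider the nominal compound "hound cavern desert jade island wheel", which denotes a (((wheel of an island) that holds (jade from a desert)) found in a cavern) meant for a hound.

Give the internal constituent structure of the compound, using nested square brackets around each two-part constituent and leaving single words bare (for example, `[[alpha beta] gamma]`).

Whole compound: head "wheel" (specifically "cavern desert jade island wheel"), modifier "hound".
Inside "cavern desert jade island wheel": head "wheel" (specifically "desert jade island wheel"), modifier "cavern".
Inside "desert jade island wheel": head "wheel" (specifically "island wheel"), modifier "desert jade".
Inside "desert jade": head "jade", modifier "desert".
Inside "island wheel": head "wheel", modifier "island".
Assembled: [hound [cavern [[desert jade] [island wheel]]]].

[hound [cavern [[desert jade] [island wheel]]]]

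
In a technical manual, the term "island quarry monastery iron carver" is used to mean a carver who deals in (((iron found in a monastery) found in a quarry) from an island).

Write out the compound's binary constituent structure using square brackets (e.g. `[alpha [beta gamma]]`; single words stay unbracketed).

[[island [quarry [monastery iron]]] carver]

Overall it is a kind of carver; the modifier is "island quarry monastery iron".
Inside "island quarry monastery iron": head "iron" (specifically "quarry monastery iron"), modifier "island".
Inside "quarry monastery iron": head "iron" (specifically "monastery iron"), modifier "quarry".
Inside "monastery iron": head "iron", modifier "monastery".
So the structure is [[island [quarry [monastery iron]]] carver].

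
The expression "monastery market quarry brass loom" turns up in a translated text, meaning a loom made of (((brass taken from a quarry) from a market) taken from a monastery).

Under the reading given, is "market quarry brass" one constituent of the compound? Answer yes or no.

yes

The paraphrase groups the words so that "market quarry brass" is one unit: it corresponds to a single parenthesized sub-phrase.
The full structure is [[monastery [market [quarry brass]]] loom], in which [market quarry brass] is a constituent.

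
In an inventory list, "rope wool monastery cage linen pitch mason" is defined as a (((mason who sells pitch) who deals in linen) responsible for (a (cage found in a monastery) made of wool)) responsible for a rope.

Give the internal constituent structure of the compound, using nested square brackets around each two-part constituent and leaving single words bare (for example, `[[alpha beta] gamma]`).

At the top level: head "mason" (specifically "wool monastery cage linen pitch mason"); modifier "rope".
Inside "wool monastery cage linen pitch mason": head "mason" (specifically "linen pitch mason"), modifier "wool monastery cage".
Inside "wool monastery cage": head "cage" (specifically "monastery cage"), modifier "wool".
Inside "monastery cage": head "cage", modifier "monastery".
Inside "linen pitch mason": head "mason" (specifically "pitch mason"), modifier "linen".
Inside "pitch mason": head "mason", modifier "pitch".
Assembled: [rope [[wool [monastery cage]] [linen [pitch mason]]]].

[rope [[wool [monastery cage]] [linen [pitch mason]]]]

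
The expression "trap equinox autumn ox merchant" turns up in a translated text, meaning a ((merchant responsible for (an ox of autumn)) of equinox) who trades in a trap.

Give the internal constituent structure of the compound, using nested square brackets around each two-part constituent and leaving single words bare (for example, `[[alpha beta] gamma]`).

[trap [equinox [[autumn ox] merchant]]]

At the top level: head "merchant" (specifically "equinox autumn ox merchant"); modifier "trap".
Inside "equinox autumn ox merchant": head "merchant" (specifically "autumn ox merchant"), modifier "equinox".
Inside "autumn ox merchant": head "merchant", modifier "autumn ox".
Inside "autumn ox": head "ox", modifier "autumn".
So the structure is [trap [equinox [[autumn ox] merchant]]].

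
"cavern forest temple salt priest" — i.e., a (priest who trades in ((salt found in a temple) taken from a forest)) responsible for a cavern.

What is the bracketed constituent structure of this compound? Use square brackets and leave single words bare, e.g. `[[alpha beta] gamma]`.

Whole compound: head "priest" (specifically "forest temple salt priest"), modifier "cavern".
"forest temple salt priest" → head "priest", modifier "forest temple salt".
"forest temple salt" → head "salt" (specifically "temple salt"), modifier "forest".
"temple salt" → head "salt", modifier "temple".
So the structure is [cavern [[forest [temple salt]] priest]].

[cavern [[forest [temple salt]] priest]]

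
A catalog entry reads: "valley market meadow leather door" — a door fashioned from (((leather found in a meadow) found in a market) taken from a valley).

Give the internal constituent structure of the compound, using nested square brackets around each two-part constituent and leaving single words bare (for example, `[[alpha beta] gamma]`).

At the top level: head "door"; modifier "valley market meadow leather".
Inside "valley market meadow leather": head "leather" (specifically "market meadow leather"), modifier "valley".
Inside "market meadow leather": head "leather" (specifically "meadow leather"), modifier "market".
Inside "meadow leather": head "leather", modifier "meadow".
Putting it together: [[valley [market [meadow leather]]] door].

[[valley [market [meadow leather]]] door]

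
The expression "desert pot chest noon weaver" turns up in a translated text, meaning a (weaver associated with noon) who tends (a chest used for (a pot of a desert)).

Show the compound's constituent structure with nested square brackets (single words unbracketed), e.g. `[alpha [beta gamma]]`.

Overall it is a kind of weaver (specifically "noon weaver"); the modifier is "desert pot chest".
Inside "desert pot chest": head "chest", modifier "desert pot".
Inside "desert pot": head "pot", modifier "desert".
Inside "noon weaver": head "weaver", modifier "noon".
Putting it together: [[[desert pot] chest] [noon weaver]].

[[[desert pot] chest] [noon weaver]]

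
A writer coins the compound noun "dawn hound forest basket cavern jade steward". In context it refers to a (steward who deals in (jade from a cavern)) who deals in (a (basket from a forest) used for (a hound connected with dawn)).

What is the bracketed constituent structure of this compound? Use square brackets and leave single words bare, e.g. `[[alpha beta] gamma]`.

[[[dawn hound] [forest basket]] [[cavern jade] steward]]

Whole compound: head "steward" (specifically "cavern jade steward"), modifier "dawn hound forest basket".
Within "dawn hound forest basket", the head is "basket" (specifically "forest basket") and the modifier is "dawn hound".
Within "dawn hound", the head is "hound" and the modifier is "dawn".
Within "forest basket", the head is "basket" and the modifier is "forest".
Within "cavern jade steward", the head is "steward" and the modifier is "cavern jade".
Within "cavern jade", the head is "jade" and the modifier is "cavern".
So the structure is [[[dawn hound] [forest basket]] [[cavern jade] steward]].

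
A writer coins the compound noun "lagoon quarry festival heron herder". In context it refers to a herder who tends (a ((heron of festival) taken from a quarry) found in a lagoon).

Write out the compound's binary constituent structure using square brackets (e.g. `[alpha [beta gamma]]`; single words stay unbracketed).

[[lagoon [quarry [festival heron]]] herder]

The outermost head in the paraphrase is "herder", modified by "lagoon quarry festival heron".
Inside "lagoon quarry festival heron": head "heron" (specifically "quarry festival heron"), modifier "lagoon".
Inside "quarry festival heron": head "heron" (specifically "festival heron"), modifier "quarry".
Inside "festival heron": head "heron", modifier "festival".
Assembled: [[lagoon [quarry [festival heron]]] herder].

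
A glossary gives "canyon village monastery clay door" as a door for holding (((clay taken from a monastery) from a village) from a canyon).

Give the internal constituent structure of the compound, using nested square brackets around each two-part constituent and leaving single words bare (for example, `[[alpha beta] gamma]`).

At the top level: head "door"; modifier "canyon village monastery clay".
Inside "canyon village monastery clay": head "clay" (specifically "village monastery clay"), modifier "canyon".
Inside "village monastery clay": head "clay" (specifically "monastery clay"), modifier "village".
Inside "monastery clay": head "clay", modifier "monastery".
Putting it together: [[canyon [village [monastery clay]]] door].

[[canyon [village [monastery clay]]] door]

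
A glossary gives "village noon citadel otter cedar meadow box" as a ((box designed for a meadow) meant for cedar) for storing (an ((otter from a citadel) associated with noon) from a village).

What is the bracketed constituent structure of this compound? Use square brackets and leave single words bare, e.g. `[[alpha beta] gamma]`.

Whole compound: head "box" (specifically "cedar meadow box"), modifier "village noon citadel otter".
"village noon citadel otter" → head "otter" (specifically "noon citadel otter"), modifier "village".
"noon citadel otter" → head "otter" (specifically "citadel otter"), modifier "noon".
"citadel otter" → head "otter", modifier "citadel".
"cedar meadow box" → head "box" (specifically "meadow box"), modifier "cedar".
"meadow box" → head "box", modifier "meadow".
Assembled: [[village [noon [citadel otter]]] [cedar [meadow box]]].

[[village [noon [citadel otter]]] [cedar [meadow box]]]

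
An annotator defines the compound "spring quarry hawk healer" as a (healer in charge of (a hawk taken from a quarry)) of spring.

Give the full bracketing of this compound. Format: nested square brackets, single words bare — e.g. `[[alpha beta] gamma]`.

At the top level: head "healer" (specifically "quarry hawk healer"); modifier "spring".
"quarry hawk healer" → head "healer", modifier "quarry hawk".
"quarry hawk" → head "hawk", modifier "quarry".
Assembled: [spring [[quarry hawk] healer]].

[spring [[quarry hawk] healer]]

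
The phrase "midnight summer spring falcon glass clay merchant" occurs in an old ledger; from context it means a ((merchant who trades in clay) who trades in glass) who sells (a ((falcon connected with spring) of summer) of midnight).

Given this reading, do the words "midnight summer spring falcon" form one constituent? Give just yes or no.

yes

The paraphrase groups the words so that "midnight summer spring falcon" is one unit: it corresponds to a single parenthesized sub-phrase.
The full structure is [[midnight [summer [spring falcon]]] [glass [clay merchant]]], in which [midnight summer spring falcon] is a constituent.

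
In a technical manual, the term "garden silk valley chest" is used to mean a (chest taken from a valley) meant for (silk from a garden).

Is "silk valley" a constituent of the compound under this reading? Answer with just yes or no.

The top-level split is [garden silk] [valley chest]; the full structure is [[garden silk] [valley chest]].
"silk valley" straddles a constituent boundary, so it is not a single unit.

no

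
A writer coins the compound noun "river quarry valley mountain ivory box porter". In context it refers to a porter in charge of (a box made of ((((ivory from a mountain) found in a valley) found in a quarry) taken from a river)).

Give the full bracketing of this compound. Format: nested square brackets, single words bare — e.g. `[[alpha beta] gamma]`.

Whole compound: head "porter", modifier "river quarry valley mountain ivory box".
"river quarry valley mountain ivory box" → head "box", modifier "river quarry valley mountain ivory".
"river quarry valley mountain ivory" → head "ivory" (specifically "quarry valley mountain ivory"), modifier "river".
"quarry valley mountain ivory" → head "ivory" (specifically "valley mountain ivory"), modifier "quarry".
"valley mountain ivory" → head "ivory" (specifically "mountain ivory"), modifier "valley".
"mountain ivory" → head "ivory", modifier "mountain".
Assembled: [[[river [quarry [valley [mountain ivory]]]] box] porter].

[[[river [quarry [valley [mountain ivory]]]] box] porter]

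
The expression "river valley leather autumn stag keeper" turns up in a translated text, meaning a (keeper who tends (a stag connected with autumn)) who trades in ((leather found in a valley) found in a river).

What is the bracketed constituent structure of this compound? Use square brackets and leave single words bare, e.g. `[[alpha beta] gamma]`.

At the top level: head "keeper" (specifically "autumn stag keeper"); modifier "river valley leather".
"river valley leather" → head "leather" (specifically "valley leather"), modifier "river".
"valley leather" → head "leather", modifier "valley".
"autumn stag keeper" → head "keeper", modifier "autumn stag".
"autumn stag" → head "stag", modifier "autumn".
So the structure is [[river [valley leather]] [[autumn stag] keeper]].

[[river [valley leather]] [[autumn stag] keeper]]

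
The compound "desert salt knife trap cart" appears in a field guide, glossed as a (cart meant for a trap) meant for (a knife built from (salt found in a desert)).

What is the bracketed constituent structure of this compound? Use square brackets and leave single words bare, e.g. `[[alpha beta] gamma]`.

The outermost head in the paraphrase is "cart" (specifically "trap cart"), modified by "desert salt knife".
Within "desert salt knife", the head is "knife" and the modifier is "desert salt".
Within "desert salt", the head is "salt" and the modifier is "desert".
Within "trap cart", the head is "cart" and the modifier is "trap".
Assembled: [[[desert salt] knife] [trap cart]].

[[[desert salt] knife] [trap cart]]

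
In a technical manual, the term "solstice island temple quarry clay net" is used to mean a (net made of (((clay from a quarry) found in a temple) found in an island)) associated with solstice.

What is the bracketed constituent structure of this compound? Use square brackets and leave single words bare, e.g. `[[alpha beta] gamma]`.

[solstice [[island [temple [quarry clay]]] net]]

Overall it is a kind of net (specifically "island temple quarry clay net"); the modifier is "solstice".
Within "island temple quarry clay net", the head is "net" and the modifier is "island temple quarry clay".
Within "island temple quarry clay", the head is "clay" (specifically "temple quarry clay") and the modifier is "island".
Within "temple quarry clay", the head is "clay" (specifically "quarry clay") and the modifier is "temple".
Within "quarry clay", the head is "clay" and the modifier is "quarry".
Putting it together: [solstice [[island [temple [quarry clay]]] net]].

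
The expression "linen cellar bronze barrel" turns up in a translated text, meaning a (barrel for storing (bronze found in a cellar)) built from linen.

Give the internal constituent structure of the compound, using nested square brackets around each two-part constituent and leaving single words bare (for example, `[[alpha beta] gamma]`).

[linen [[cellar bronze] barrel]]

The outermost head in the paraphrase is "barrel" (specifically "cellar bronze barrel"), modified by "linen".
Within "cellar bronze barrel", the head is "barrel" and the modifier is "cellar bronze".
Within "cellar bronze", the head is "bronze" and the modifier is "cellar".
Putting it together: [linen [[cellar bronze] barrel]].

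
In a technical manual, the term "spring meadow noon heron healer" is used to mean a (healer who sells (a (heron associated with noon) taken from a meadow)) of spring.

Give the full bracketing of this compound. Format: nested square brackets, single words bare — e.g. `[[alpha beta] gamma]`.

The outermost head in the paraphrase is "healer" (specifically "meadow noon heron healer"), modified by "spring".
"meadow noon heron healer" → head "healer", modifier "meadow noon heron".
"meadow noon heron" → head "heron" (specifically "noon heron"), modifier "meadow".
"noon heron" → head "heron", modifier "noon".
Assembled: [spring [[meadow [noon heron]] healer]].

[spring [[meadow [noon heron]] healer]]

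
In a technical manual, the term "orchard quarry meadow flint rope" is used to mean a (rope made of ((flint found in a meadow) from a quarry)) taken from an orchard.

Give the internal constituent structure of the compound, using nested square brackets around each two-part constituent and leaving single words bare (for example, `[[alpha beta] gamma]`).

At the top level: head "rope" (specifically "quarry meadow flint rope"); modifier "orchard".
"quarry meadow flint rope" → head "rope", modifier "quarry meadow flint".
"quarry meadow flint" → head "flint" (specifically "meadow flint"), modifier "quarry".
"meadow flint" → head "flint", modifier "meadow".
Assembled: [orchard [[quarry [meadow flint]] rope]].

[orchard [[quarry [meadow flint]] rope]]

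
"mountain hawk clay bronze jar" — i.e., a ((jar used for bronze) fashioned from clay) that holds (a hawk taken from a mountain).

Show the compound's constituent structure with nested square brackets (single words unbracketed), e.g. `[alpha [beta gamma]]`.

[[mountain hawk] [clay [bronze jar]]]

Overall it is a kind of jar (specifically "clay bronze jar"); the modifier is "mountain hawk".
Inside "mountain hawk": head "hawk", modifier "mountain".
Inside "clay bronze jar": head "jar" (specifically "bronze jar"), modifier "clay".
Inside "bronze jar": head "jar", modifier "bronze".
Assembled: [[mountain hawk] [clay [bronze jar]]].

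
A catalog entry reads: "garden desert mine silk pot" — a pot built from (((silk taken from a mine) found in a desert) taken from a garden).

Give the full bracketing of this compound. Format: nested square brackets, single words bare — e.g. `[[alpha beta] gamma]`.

At the top level: head "pot"; modifier "garden desert mine silk".
Within "garden desert mine silk", the head is "silk" (specifically "desert mine silk") and the modifier is "garden".
Within "desert mine silk", the head is "silk" (specifically "mine silk") and the modifier is "desert".
Within "mine silk", the head is "silk" and the modifier is "mine".
Putting it together: [[garden [desert [mine silk]]] pot].

[[garden [desert [mine silk]]] pot]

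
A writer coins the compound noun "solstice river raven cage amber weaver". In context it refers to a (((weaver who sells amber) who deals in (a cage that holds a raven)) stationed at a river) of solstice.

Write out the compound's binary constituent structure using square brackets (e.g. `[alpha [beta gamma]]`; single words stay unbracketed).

[solstice [river [[raven cage] [amber weaver]]]]

Whole compound: head "weaver" (specifically "river raven cage amber weaver"), modifier "solstice".
Within "river raven cage amber weaver", the head is "weaver" (specifically "raven cage amber weaver") and the modifier is "river".
Within "raven cage amber weaver", the head is "weaver" (specifically "amber weaver") and the modifier is "raven cage".
Within "raven cage", the head is "cage" and the modifier is "raven".
Within "amber weaver", the head is "weaver" and the modifier is "amber".
Putting it together: [solstice [river [[raven cage] [amber weaver]]]].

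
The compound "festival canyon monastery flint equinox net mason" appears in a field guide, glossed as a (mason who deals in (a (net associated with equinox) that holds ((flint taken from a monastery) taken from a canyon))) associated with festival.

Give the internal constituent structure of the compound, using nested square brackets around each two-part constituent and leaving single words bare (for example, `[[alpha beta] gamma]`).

Whole compound: head "mason" (specifically "canyon monastery flint equinox net mason"), modifier "festival".
"canyon monastery flint equinox net mason" → head "mason", modifier "canyon monastery flint equinox net".
"canyon monastery flint equinox net" → head "net" (specifically "equinox net"), modifier "canyon monastery flint".
"canyon monastery flint" → head "flint" (specifically "monastery flint"), modifier "canyon".
"monastery flint" → head "flint", modifier "monastery".
"equinox net" → head "net", modifier "equinox".
Assembled: [festival [[[canyon [monastery flint]] [equinox net]] mason]].

[festival [[[canyon [monastery flint]] [equinox net]] mason]]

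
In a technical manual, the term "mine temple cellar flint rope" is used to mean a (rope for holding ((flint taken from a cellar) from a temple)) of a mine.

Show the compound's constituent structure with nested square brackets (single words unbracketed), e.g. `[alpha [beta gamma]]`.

[mine [[temple [cellar flint]] rope]]

Overall it is a kind of rope (specifically "temple cellar flint rope"); the modifier is "mine".
Inside "temple cellar flint rope": head "rope", modifier "temple cellar flint".
Inside "temple cellar flint": head "flint" (specifically "cellar flint"), modifier "temple".
Inside "cellar flint": head "flint", modifier "cellar".
So the structure is [mine [[temple [cellar flint]] rope]].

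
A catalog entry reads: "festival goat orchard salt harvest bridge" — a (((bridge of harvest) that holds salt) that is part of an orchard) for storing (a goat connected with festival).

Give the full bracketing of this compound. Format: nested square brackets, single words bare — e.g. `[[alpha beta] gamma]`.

Overall it is a kind of bridge (specifically "orchard salt harvest bridge"); the modifier is "festival goat".
"festival goat" → head "goat", modifier "festival".
"orchard salt harvest bridge" → head "bridge" (specifically "salt harvest bridge"), modifier "orchard".
"salt harvest bridge" → head "bridge" (specifically "harvest bridge"), modifier "salt".
"harvest bridge" → head "bridge", modifier "harvest".
Assembled: [[festival goat] [orchard [salt [harvest bridge]]]].

[[festival goat] [orchard [salt [harvest bridge]]]]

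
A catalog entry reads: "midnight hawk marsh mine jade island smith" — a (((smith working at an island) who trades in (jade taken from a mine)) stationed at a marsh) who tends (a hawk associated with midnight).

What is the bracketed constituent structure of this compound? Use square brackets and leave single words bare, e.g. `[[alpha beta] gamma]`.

Overall it is a kind of smith (specifically "marsh mine jade island smith"); the modifier is "midnight hawk".
"midnight hawk" → head "hawk", modifier "midnight".
"marsh mine jade island smith" → head "smith" (specifically "mine jade island smith"), modifier "marsh".
"mine jade island smith" → head "smith" (specifically "island smith"), modifier "mine jade".
"mine jade" → head "jade", modifier "mine".
"island smith" → head "smith", modifier "island".
Putting it together: [[midnight hawk] [marsh [[mine jade] [island smith]]]].

[[midnight hawk] [marsh [[mine jade] [island smith]]]]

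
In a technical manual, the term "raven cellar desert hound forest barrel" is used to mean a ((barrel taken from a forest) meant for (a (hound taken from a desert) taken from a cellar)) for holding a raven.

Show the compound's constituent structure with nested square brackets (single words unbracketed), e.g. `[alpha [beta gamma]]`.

The outermost head in the paraphrase is "barrel" (specifically "cellar desert hound forest barrel"), modified by "raven".
Inside "cellar desert hound forest barrel": head "barrel" (specifically "forest barrel"), modifier "cellar desert hound".
Inside "cellar desert hound": head "hound" (specifically "desert hound"), modifier "cellar".
Inside "desert hound": head "hound", modifier "desert".
Inside "forest barrel": head "barrel", modifier "forest".
So the structure is [raven [[cellar [desert hound]] [forest barrel]]].

[raven [[cellar [desert hound]] [forest barrel]]]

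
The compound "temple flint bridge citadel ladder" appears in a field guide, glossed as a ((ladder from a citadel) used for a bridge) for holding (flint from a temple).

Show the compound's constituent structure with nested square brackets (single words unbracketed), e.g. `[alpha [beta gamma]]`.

Overall it is a kind of ladder (specifically "bridge citadel ladder"); the modifier is "temple flint".
Within "temple flint", the head is "flint" and the modifier is "temple".
Within "bridge citadel ladder", the head is "ladder" (specifically "citadel ladder") and the modifier is "bridge".
Within "citadel ladder", the head is "ladder" and the modifier is "citadel".
Putting it together: [[temple flint] [bridge [citadel ladder]]].

[[temple flint] [bridge [citadel ladder]]]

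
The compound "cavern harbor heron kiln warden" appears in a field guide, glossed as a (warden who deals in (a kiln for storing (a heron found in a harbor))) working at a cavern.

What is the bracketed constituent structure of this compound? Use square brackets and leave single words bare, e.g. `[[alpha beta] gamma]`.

[cavern [[[harbor heron] kiln] warden]]

The outermost head in the paraphrase is "warden" (specifically "harbor heron kiln warden"), modified by "cavern".
Inside "harbor heron kiln warden": head "warden", modifier "harbor heron kiln".
Inside "harbor heron kiln": head "kiln", modifier "harbor heron".
Inside "harbor heron": head "heron", modifier "harbor".
So the structure is [cavern [[[harbor heron] kiln] warden]].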